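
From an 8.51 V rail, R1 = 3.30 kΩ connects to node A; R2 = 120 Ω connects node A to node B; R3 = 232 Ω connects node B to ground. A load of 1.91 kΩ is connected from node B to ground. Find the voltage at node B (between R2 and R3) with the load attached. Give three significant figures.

At node B, R3 is in parallel with the load: R3‖R_L = 206.9 Ω.
Below node A the resistance is R2 + (R3‖R_L) = 326.9 Ω, so V_A = 8.51 × 326.9/3627 = 0.7670 V.
Then V_B = V_A × (R3‖R_L)/(R2 + R3‖R_L) = 0.7670 × 206.9/326.9 = 0.485 V.

V ≈ 0.485 V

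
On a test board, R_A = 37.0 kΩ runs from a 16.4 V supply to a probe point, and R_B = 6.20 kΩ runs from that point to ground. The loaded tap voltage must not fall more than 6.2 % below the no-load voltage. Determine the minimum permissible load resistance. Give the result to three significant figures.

R_L(min) ≈ 80.3 kΩ

Output resistance R_th = R_A‖R_B = (37.0 × 6.20)/43.20 = 5.310 kΩ.
The fractional drop is R_th/(R_th + R_L); requiring this ≤ 0.0620 gives R_L ≥ R_th(1/0.0620 − 1) = 5.310 × 15.13 = 80.3 kΩ.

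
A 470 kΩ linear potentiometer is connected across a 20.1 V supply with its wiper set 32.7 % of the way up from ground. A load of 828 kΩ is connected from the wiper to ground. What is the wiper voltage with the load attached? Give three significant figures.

The wiper splits the pot into (1−α)R = 316.3 kΩ above and αR = 153.7 kΩ below.
Lower section ‖ load = 129.6 kΩ.
V_wiper = 20.1 × 129.6/(316.3 + 129.6) = 5.84 V.

V ≈ 5.84 V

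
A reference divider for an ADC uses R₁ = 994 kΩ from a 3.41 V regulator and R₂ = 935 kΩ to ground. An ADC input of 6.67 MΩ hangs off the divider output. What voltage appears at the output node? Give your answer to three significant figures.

The load sits in parallel with R₂: R₂‖R_L = (935 × 6670) / (935 + 6670) = 820.0 kΩ.
V_out = 3.41 × 820.0 / (994 + 820.0) = 3.41 × 820.0/1814 = 1.54 V.
(Unloaded it would have been 1.65 V.)

V_out ≈ 1.54 V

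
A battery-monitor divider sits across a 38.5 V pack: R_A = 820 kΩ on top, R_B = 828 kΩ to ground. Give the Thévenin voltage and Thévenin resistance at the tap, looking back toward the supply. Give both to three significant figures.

V_th is the open-circuit tap voltage: 38.5 × 828/(820 + 828) = 19.3 V.
With the supply zeroed, R_A and R_B appear in parallel from the tap: R_th = R_A‖R_B = (820 × 828)/1648 = 412 kΩ.

V_th = 19.3 V, R_th = 412 kΩ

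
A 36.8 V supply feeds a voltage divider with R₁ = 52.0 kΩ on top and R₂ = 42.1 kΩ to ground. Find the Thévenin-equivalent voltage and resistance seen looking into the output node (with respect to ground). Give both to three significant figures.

V_th is the open-circuit tap voltage: 36.8 × 42.1/(52.0 + 42.1) = 16.5 V.
With the supply zeroed, R₁ and R₂ appear in parallel from the tap: R_th = R₁‖R₂ = (52.0 × 42.1)/94.10 = 23.3 kΩ.

V_th = 16.5 V, R_th = 23.3 kΩ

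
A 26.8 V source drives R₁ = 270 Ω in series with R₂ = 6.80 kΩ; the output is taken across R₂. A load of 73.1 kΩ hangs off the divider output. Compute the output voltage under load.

V_out ≈ 25.7 V

The load sits in parallel with R₂: R₂‖R_L = (6800 × 73100) / (6800 + 73100) = 6221 Ω.
V_out = 26.8 × 6221 / (270 + 6221) = 26.8 × 6221/6491 = 25.7 V.
(Unloaded it would have been 25.8 V.)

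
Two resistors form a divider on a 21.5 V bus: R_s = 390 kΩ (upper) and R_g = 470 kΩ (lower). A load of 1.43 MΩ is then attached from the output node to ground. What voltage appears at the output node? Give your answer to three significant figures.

The load sits in parallel with R_g: R_g‖R_L = (470 × 1430) / (470 + 1430) = 353.7 kΩ.
V_out = 21.5 × 353.7 / (390 + 353.7) = 21.5 × 353.7/743.7 = 10.2 V.

V_out ≈ 10.2 V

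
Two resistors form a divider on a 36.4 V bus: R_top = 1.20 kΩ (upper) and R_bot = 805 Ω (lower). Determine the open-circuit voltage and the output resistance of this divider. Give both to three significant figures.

V_th = 14.6 V, R_th = 482 Ω

V_th is the open-circuit tap voltage: 36.4 × 805/(1200 + 805) = 14.6 V.
With the supply zeroed, R_top and R_bot appear in parallel from the tap: R_th = R_top‖R_bot = (1200 × 805)/2005 = 482 Ω.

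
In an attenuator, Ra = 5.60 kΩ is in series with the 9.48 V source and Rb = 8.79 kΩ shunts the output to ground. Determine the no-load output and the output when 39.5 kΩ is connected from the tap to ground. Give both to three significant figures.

Unloaded: 5.79 V; loaded: 5.33 V

Open-circuit: V = 9.48 × 8.79/(5.60 + 8.79) = 5.79 V.
With the load, Rb becomes Rb‖R_L = 7.190 kΩ, so V = 9.48 × 7.190/12.79 = 5.33 V.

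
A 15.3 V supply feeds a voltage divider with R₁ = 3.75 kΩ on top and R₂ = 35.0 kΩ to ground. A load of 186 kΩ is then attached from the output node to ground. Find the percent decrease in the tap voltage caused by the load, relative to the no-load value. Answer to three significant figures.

1.79 %

The divider's output (Thévenin) resistance is R₁‖R₂ = 3.387 kΩ.
Fractional drop under load = R_th/(R_th + R_L) = 3.387 / (3.387 + 186) = 0.01788.
So the output falls by 1.79 %.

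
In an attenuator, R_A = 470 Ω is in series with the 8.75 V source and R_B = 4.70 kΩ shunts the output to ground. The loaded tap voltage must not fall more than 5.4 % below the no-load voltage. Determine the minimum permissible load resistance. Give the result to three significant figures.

Output resistance R_th = R_A‖R_B = (470 × 4700)/5170 = 427.3 Ω.
The fractional drop is R_th/(R_th + R_L); requiring this ≤ 0.0540 gives R_L ≥ R_th(1/0.0540 − 1) = 427.3 × 17.52 = 7.49 kΩ.

R_L(min) ≈ 7.49 kΩ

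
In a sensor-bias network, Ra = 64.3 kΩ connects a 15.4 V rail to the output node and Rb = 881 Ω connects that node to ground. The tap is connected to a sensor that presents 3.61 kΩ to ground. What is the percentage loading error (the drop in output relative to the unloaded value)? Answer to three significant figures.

19.4 %

Unloaded V = 15.4 × 881/65180 = 0.2081 V.
Loaded: Rb‖R_L = 708.2 Ω, giving V = 15.4 × 708.2/65010 = 0.1678 V.
Drop = (0.2081 − 0.1678) / 0.2081 = 19.4 %.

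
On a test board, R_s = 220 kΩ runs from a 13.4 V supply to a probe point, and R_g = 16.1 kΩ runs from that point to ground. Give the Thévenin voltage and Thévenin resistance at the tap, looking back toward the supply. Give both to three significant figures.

V_th = 0.914 V, R_th = 15.0 kΩ

V_th is the open-circuit tap voltage: 13.4 × 16.1/(220 + 16.1) = 0.914 V.
With the supply zeroed, R_s and R_g appear in parallel from the tap: R_th = R_s‖R_g = (220 × 16.1)/236.1 = 15.0 kΩ.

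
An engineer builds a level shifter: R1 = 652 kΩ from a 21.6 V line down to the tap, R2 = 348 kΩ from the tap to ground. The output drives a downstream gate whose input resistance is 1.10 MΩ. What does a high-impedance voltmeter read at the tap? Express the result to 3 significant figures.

V_out ≈ 6.23 V

The load sits in parallel with R2: R2‖R_L = (348 × 1100) / (348 + 1100) = 264.4 kΩ.
V_out = 21.6 × 264.4 / (652 + 264.4) = 21.6 × 264.4/916.4 = 6.23 V.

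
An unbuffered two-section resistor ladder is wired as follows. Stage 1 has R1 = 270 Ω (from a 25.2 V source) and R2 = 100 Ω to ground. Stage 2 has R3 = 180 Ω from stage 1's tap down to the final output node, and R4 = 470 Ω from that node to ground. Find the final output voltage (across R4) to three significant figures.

Stage 2 presents R3+R4 = 650.0 Ω as a load on stage 1's tap.
Stage 1's lower leg becomes R2‖(R3+R4) = 86.67 Ω, so V_mid = 25.2 × 86.67/356.7 = 6.123 V.
Stage 2 is itself unloaded: V_out = V_mid × R4/(R3+R4) = 6.123 × 470/650.0 = 4.43 V.

V_out ≈ 4.43 V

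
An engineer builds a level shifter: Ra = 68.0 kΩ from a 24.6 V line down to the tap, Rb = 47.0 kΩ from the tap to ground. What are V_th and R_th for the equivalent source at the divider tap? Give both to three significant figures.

V_th = 10.1 V, R_th = 27.8 kΩ

V_th is the open-circuit tap voltage: 24.6 × 47.0/(68.0 + 47.0) = 10.1 V.
With the supply zeroed, Ra and Rb appear in parallel from the tap: R_th = Ra‖Rb = (68.0 × 47.0)/115.0 = 27.8 kΩ.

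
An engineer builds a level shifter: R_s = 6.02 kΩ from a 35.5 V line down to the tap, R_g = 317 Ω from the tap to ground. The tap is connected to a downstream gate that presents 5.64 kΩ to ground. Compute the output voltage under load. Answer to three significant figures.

The load sits in parallel with R_g: R_g‖R_L = (317 × 5640) / (317 + 5640) = 300.1 Ω.
V_out = 35.5 × 300.1 / (6020 + 300.1) = 35.5 × 300.1/6320 = 1.69 V.

V_out ≈ 1.69 V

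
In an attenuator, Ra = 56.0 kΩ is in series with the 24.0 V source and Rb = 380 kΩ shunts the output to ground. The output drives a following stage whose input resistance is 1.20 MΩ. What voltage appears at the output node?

The load sits in parallel with Rb: Rb‖R_L = (380 × 1200) / (380 + 1200) = 288.6 kΩ.
V_out = 24.0 × 288.6 / (56.0 + 288.6) = 24.0 × 288.6/344.6 = 20.1 V.

V_out ≈ 20.1 V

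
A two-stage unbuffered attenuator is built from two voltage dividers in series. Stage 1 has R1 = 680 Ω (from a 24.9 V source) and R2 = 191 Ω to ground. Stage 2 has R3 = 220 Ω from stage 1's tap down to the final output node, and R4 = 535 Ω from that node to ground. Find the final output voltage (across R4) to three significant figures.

Stage 2 presents R3+R4 = 755.0 Ω as a load on stage 1's tap.
Stage 1's lower leg becomes R2‖(R3+R4) = 152.4 Ω, so V_mid = 24.9 × 152.4/832.4 = 4.560 V.
Stage 2 is itself unloaded: V_out = V_mid × R4/(R3+R4) = 4.560 × 535/755.0 = 3.23 V.

V_out ≈ 3.23 V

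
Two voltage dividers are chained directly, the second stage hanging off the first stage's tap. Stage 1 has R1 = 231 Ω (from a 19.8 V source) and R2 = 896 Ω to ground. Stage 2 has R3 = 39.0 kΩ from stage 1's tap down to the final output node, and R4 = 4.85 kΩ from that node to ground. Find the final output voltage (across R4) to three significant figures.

Stage 2 presents R3+R4 = 43850 Ω as a load on stage 1's tap.
Stage 1's lower leg becomes R2‖(R3+R4) = 878.1 Ω, so V_mid = 19.8 × 878.1/1109 = 15.68 V.
Stage 2 is itself unloaded: V_out = V_mid × R4/(R3+R4) = 15.68 × 4850/43850 = 1.73 V.

V_out ≈ 1.73 V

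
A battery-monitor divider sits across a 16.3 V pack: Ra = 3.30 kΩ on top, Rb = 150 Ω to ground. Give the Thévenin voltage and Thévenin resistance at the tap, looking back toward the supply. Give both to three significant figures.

V_th is the open-circuit tap voltage: 16.3 × 150/(3300 + 150) = 0.709 V.
With the supply zeroed, Ra and Rb appear in parallel from the tap: R_th = Ra‖Rb = (3300 × 150)/3450 = 143 Ω.

V_th = 0.709 V, R_th = 143 Ω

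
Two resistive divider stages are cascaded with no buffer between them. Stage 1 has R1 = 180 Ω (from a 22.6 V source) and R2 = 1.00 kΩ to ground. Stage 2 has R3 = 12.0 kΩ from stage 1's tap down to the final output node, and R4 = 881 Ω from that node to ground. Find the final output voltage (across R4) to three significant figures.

Stage 2 presents R3+R4 = 12880 Ω as a load on stage 1's tap.
Stage 1's lower leg becomes R2‖(R3+R4) = 928.0 Ω, so V_mid = 22.6 × 928.0/1108 = 18.93 V.
Stage 2 is itself unloaded: V_out = V_mid × R4/(R3+R4) = 18.93 × 881/12880 = 1.29 V.

V_out ≈ 1.29 V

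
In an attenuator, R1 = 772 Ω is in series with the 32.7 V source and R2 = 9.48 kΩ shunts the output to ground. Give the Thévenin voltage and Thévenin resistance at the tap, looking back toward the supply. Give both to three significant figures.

V_th is the open-circuit tap voltage: 32.7 × 9480/(772 + 9480) = 30.2 V.
With the supply zeroed, R1 and R2 appear in parallel from the tap: R_th = R1‖R2 = (772 × 9480)/10250 = 714 Ω.

V_th = 30.2 V, R_th = 714 Ω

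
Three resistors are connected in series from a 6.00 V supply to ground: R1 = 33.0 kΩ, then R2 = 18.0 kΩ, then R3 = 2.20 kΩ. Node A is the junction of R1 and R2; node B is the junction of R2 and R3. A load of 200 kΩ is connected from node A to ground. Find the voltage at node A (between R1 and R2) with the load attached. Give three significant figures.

V ≈ 2.14 V

Below node A the series string R2+R3 = 20.20 kΩ sits in parallel with the 200 kΩ load: 18.35 kΩ.
V_A = 6.00 × 18.35/(33.0 + 18.35) = 2.14 V.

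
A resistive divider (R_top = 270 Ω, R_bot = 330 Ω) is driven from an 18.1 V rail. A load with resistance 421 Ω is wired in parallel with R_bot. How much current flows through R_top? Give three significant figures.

R_bot‖R_L = 185.0 Ω, so the source sees R_top + R_bot‖R_L = 455.0 Ω.
I = 18.1 V / 455.0 Ω = 39.8 mA.

I ≈ 39.8 mA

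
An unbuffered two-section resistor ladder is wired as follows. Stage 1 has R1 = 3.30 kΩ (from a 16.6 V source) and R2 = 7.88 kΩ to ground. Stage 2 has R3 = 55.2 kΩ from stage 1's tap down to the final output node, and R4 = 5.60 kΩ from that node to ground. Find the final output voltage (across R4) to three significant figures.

V_out ≈ 1.04 V

Stage 2 presents R3+R4 = 60.80 kΩ as a load on stage 1's tap.
Stage 1's lower leg becomes R2‖(R3+R4) = 6.976 kΩ, so V_mid = 16.6 × 6.976/10.28 = 11.27 V.
Stage 2 is itself unloaded: V_out = V_mid × R4/(R3+R4) = 11.27 × 5.60/60.80 = 1.04 V.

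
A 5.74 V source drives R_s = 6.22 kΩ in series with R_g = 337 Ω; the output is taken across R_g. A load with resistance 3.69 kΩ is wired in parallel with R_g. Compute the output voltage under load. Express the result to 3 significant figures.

The load sits in parallel with R_g: R_g‖R_L = (337 × 3690) / (337 + 3690) = 308.8 Ω.
V_out = 5.74 × 308.8 / (6220 + 308.8) = 5.74 × 308.8/6529 = 0.271 V.
(Unloaded it would have been 0.295 V.)

V_out ≈ 0.271 V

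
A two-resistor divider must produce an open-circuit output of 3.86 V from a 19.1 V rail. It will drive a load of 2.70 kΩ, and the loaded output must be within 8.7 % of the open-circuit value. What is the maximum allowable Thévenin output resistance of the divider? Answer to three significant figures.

Loading drop = R_th/(R_th + R_L) ≤ 0.0870, so R_th ≤ R_L · ε/(1−ε) = 2.70 kΩ × 0.0870/0.9130 = 257 Ω.
(Any R1, R2 with R2/(R1+R2) = 0.202 and R1‖R2 ≤ 257 Ω will meet the spec.)

R_th ≤ 257 Ω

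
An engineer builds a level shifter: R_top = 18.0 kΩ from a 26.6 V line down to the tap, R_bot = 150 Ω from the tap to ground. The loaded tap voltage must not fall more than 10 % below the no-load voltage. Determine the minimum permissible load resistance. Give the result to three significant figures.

R_L(min) ≈ 1.34 kΩ

Output resistance R_th = R_top‖R_bot = (18000 × 150)/18150 = 148.8 Ω.
The fractional drop is R_th/(R_th + R_L); requiring this ≤ 0.100 gives R_L ≥ R_th(1/0.100 − 1) = 148.8 × 9.000 = 1.34 kΩ.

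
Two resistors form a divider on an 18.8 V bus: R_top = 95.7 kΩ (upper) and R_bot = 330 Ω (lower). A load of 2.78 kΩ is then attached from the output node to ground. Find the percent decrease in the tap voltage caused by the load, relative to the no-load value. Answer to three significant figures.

Unloaded V = 18.8 × 330/96030 = 0.064605 V.
Loaded: R_bot‖R_L = 295.0 Ω, giving V = 18.8 × 295.0/95990 = 0.057771 V.
Drop = (0.064605 − 0.057771) / 0.064605 = 10.6 %.

10.6 %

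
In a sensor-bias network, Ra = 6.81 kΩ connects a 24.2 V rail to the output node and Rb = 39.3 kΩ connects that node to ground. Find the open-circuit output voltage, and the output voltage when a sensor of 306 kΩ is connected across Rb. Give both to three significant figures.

Open-circuit: V = 24.2 × 39.3/(6.81 + 39.3) = 20.6 V.
With the load, Rb becomes Rb‖R_L = 34.83 kΩ, so V = 24.2 × 34.83/41.64 = 20.2 V.

Unloaded: 20.6 V; loaded: 20.2 V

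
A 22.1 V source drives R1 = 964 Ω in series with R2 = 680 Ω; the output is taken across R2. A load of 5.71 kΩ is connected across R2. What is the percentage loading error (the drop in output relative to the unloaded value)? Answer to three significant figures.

The divider's output (Thévenin) resistance is R1‖R2 = 398.7 Ω.
Fractional drop under load = R_th/(R_th + R_L) = 398.7 / (398.7 + 5710) = 0.06527.
So the output falls by 6.53 %.

6.53 %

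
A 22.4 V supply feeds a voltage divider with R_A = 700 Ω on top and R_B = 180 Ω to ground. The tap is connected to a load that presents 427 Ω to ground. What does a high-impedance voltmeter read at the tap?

The load sits in parallel with R_B: R_B‖R_L = (180 × 427) / (180 + 427) = 126.6 Ω.
V_out = 22.4 × 126.6 / (700 + 126.6) = 22.4 × 126.6/826.6 = 3.43 V.

V_out ≈ 3.43 V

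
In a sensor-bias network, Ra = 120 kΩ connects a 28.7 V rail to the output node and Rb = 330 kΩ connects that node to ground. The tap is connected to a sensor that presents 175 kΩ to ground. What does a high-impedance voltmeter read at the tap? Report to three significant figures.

The load sits in parallel with Rb: Rb‖R_L = (330 × 175) / (330 + 175) = 114.4 kΩ.
V_out = 28.7 × 114.4 / (120 + 114.4) = 28.7 × 114.4/234.4 = 14.0 V.

V_out ≈ 14.0 V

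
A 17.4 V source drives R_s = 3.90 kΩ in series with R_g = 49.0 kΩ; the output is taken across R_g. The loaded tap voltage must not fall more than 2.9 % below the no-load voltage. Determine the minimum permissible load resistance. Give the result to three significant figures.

Output resistance R_th = R_s‖R_g = (3.90 × 49.0)/52.90 = 3.612 kΩ.
The fractional drop is R_th/(R_th + R_L); requiring this ≤ 0.0290 gives R_L ≥ R_th(1/0.0290 − 1) = 3.612 × 33.48 = 121 kΩ.

R_L(min) ≈ 121 kΩ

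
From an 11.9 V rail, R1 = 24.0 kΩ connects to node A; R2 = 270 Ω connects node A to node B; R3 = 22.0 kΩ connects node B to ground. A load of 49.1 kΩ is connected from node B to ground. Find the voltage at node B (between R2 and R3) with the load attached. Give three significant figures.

At node B, R3 is in parallel with the load: R3‖R_L = 15190 Ω.
Below node A the resistance is R2 + (R3‖R_L) = 15460 Ω, so V_A = 11.9 × 15460/39460 = 4.663 V.
Then V_B = V_A × (R3‖R_L)/(R2 + R3‖R_L) = 4.663 × 15190/15460 = 4.58 V.

V ≈ 4.58 V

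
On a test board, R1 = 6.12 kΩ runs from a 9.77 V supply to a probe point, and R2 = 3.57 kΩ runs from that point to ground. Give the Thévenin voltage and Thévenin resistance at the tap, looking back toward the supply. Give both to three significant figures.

V_th is the open-circuit tap voltage: 9.77 × 3.57/(6.12 + 3.57) = 3.60 V.
With the supply zeroed, R1 and R2 appear in parallel from the tap: R_th = R1‖R2 = (6.12 × 3.57)/9.690 = 2.25 kΩ.

V_th = 3.60 V, R_th = 2.25 kΩ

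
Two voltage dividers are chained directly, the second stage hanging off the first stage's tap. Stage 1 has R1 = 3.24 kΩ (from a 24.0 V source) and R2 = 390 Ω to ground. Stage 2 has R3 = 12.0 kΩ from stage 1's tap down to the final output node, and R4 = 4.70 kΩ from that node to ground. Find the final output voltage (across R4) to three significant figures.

V_out ≈ 0.711 V

Stage 2 presents R3+R4 = 16700 Ω as a load on stage 1's tap.
Stage 1's lower leg becomes R2‖(R3+R4) = 381.1 Ω, so V_mid = 24.0 × 381.1/3621 = 2.526 V.
Stage 2 is itself unloaded: V_out = V_mid × R4/(R3+R4) = 2.526 × 4700/16700 = 0.711 V.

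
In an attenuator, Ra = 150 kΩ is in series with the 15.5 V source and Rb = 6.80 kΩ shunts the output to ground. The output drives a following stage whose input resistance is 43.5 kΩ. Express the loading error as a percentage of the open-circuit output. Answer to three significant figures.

13.0 %

Unloaded V = 15.5 × 6.80/156.8 = 0.67219 V.
Loaded: Rb‖R_L = 5.881 kΩ, giving V = 15.5 × 5.881/155.9 = 0.58475 V.
Drop = (0.67219 − 0.58475) / 0.67219 = 13.0 %.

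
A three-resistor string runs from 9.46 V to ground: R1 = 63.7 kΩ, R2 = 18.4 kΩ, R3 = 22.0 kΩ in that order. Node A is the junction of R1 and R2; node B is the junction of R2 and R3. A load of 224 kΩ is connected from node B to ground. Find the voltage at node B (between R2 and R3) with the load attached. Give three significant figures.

V ≈ 1.86 V

At node B, R3 is in parallel with the load: R3‖R_L = 20.03 kΩ.
Below node A the resistance is R2 + (R3‖R_L) = 38.43 kΩ, so V_A = 9.46 × 38.43/102.1 = 3.560 V.
Then V_B = V_A × (R3‖R_L)/(R2 + R3‖R_L) = 3.560 × 20.03/38.43 = 1.86 V.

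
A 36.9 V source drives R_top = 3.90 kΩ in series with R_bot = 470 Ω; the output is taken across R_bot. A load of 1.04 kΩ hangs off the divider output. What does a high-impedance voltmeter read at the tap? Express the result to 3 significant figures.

V_out ≈ 2.83 V

The load sits in parallel with R_bot: R_bot‖R_L = (470 × 1040) / (470 + 1040) = 323.7 Ω.
V_out = 36.9 × 323.7 / (3900 + 323.7) = 36.9 × 323.7/4224 = 2.83 V.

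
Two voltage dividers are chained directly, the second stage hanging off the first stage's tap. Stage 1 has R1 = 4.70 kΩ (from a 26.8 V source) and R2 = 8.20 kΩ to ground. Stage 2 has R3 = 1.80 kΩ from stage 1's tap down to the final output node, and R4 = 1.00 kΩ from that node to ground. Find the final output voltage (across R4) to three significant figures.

Stage 2 presents R3+R4 = 2.800 kΩ as a load on stage 1's tap.
Stage 1's lower leg becomes R2‖(R3+R4) = 2.087 kΩ, so V_mid = 26.8 × 2.087/6.787 = 8.242 V.
Stage 2 is itself unloaded: V_out = V_mid × R4/(R3+R4) = 8.242 × 1.00/2.800 = 2.94 V.

V_out ≈ 2.94 V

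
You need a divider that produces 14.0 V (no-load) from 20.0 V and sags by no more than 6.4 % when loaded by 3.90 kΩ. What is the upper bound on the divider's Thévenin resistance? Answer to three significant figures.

Loading drop = R_th/(R_th + R_L) ≤ 0.0640, so R_th ≤ R_L · ε/(1−ε) = 3.90 kΩ × 0.0640/0.9360 = 267 Ω.

R_th ≤ 267 Ω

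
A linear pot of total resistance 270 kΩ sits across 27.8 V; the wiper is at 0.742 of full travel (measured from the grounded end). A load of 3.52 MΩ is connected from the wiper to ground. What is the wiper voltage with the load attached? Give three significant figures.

V ≈ 20.3 V

The wiper splits the pot into (1−α)R = 69.66 kΩ above and αR = 200.3 kΩ below.
Lower section ‖ load = 189.6 kΩ.
V_wiper = 27.8 × 189.6/(69.66 + 189.6) = 20.3 V.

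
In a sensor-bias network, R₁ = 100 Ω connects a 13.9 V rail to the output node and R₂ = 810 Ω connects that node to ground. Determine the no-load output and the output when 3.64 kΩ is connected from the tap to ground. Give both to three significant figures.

Open-circuit: V = 13.9 × 810/(100 + 810) = 12.4 V.
With the load, R₂ becomes R₂‖R_L = 662.6 Ω, so V = 13.9 × 662.6/762.6 = 12.1 V.

Unloaded: 12.4 V; loaded: 12.1 V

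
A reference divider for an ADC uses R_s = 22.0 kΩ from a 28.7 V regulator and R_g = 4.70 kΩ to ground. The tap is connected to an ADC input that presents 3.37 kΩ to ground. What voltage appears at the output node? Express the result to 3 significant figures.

The load sits in parallel with R_g: R_g‖R_L = (4.70 × 3.37) / (4.70 + 3.37) = 1.963 kΩ.
V_out = 28.7 × 1.963 / (22.0 + 1.963) = 28.7 × 1.963/23.96 = 2.35 V.

V_out ≈ 2.35 V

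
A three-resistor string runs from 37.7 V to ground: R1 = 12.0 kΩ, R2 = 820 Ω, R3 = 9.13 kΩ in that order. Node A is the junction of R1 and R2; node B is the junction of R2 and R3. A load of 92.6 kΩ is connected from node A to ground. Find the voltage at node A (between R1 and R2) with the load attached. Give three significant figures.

Below node A the series string R2+R3 = 9950 Ω sits in parallel with the 92600 Ω load: 8985 Ω.
V_A = 37.7 × 8985/(12000 + 8985) = 16.1 V.

V ≈ 16.1 V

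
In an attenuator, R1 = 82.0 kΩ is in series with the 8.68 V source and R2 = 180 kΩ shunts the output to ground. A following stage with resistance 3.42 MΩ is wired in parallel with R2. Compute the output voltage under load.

V_out ≈ 5.87 V

The load sits in parallel with R2: R2‖R_L = (180 × 3420) / (180 + 3420) = 171.0 kΩ.
V_out = 8.68 × 171.0 / (82.0 + 171.0) = 8.68 × 171.0/253.0 = 5.87 V.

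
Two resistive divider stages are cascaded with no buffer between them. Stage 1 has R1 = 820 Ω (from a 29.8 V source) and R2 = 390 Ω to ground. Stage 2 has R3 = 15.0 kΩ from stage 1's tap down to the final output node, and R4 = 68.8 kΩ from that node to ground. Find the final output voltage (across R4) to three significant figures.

V_out ≈ 7.86 V

Stage 2 presents R3+R4 = 83800 Ω as a load on stage 1's tap.
Stage 1's lower leg becomes R2‖(R3+R4) = 388.2 Ω, so V_mid = 29.8 × 388.2/1208 = 9.575 V.
Stage 2 is itself unloaded: V_out = V_mid × R4/(R3+R4) = 9.575 × 68800/83800 = 7.86 V.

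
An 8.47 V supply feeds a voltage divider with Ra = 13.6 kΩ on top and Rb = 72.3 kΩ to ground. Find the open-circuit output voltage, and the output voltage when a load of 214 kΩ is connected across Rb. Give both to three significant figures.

Open-circuit: V = 8.47 × 72.3/(13.6 + 72.3) = 7.13 V.
With the load, Rb becomes Rb‖R_L = 54.04 kΩ, so V = 8.47 × 54.04/67.64 = 6.77 V.

Unloaded: 7.13 V; loaded: 6.77 V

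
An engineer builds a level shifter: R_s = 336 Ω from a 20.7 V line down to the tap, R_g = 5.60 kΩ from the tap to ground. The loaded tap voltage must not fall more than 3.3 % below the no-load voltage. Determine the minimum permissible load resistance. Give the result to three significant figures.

R_L(min) ≈ 9.29 kΩ

Output resistance R_th = R_s‖R_g = (336 × 5600)/5936 = 317.0 Ω.
The fractional drop is R_th/(R_th + R_L); requiring this ≤ 0.0330 gives R_L ≥ R_th(1/0.0330 − 1) = 317.0 × 29.30 = 9.29 kΩ.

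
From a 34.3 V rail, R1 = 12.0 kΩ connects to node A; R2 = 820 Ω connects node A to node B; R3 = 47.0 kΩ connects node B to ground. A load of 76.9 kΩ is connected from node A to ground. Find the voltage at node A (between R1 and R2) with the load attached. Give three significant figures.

V ≈ 24.4 V

Below node A the series string R2+R3 = 47820 Ω sits in parallel with the 76900 Ω load: 29480 Ω.
V_A = 34.3 × 29480/(12000 + 29480) = 24.4 V.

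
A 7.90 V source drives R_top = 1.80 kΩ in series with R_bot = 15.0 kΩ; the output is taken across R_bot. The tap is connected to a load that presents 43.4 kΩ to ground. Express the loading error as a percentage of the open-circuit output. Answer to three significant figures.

3.57 %

The divider's output (Thévenin) resistance is R_top‖R_bot = 1.607 kΩ.
Fractional drop under load = R_th/(R_th + R_L) = 1.607 / (1.607 + 43.4) = 0.03571.
So the output falls by 3.57 %.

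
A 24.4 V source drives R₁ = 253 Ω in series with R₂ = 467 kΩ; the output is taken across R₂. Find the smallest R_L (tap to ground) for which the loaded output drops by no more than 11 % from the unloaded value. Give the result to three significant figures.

R_L(min) ≈ 2.05 kΩ

Output resistance R_th = R₁‖R₂ = (253 × 467000)/467300 = 252.9 Ω.
The fractional drop is R_th/(R_th + R_L); requiring this ≤ 0.110 gives R_L ≥ R_th(1/0.110 − 1) = 252.9 × 8.091 = 2.05 kΩ.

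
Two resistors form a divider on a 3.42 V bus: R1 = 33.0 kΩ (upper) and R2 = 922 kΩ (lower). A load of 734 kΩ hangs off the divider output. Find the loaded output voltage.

The load sits in parallel with R2: R2‖R_L = (922 × 734) / (922 + 734) = 408.7 kΩ.
V_out = 3.42 × 408.7 / (33.0 + 408.7) = 3.42 × 408.7/441.7 = 3.16 V.
(Unloaded it would have been 3.30 V.)

V_out ≈ 3.16 V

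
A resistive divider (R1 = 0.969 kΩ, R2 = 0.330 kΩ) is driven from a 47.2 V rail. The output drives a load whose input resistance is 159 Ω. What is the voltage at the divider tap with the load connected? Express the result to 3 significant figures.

V_out ≈ 4.71 V

The load sits in parallel with R2: R2‖R_L = (330 × 159) / (330 + 159) = 107.3 Ω.
V_out = 47.2 × 107.3 / (969 + 107.3) = 47.2 × 107.3/1076 = 4.71 V.
(Unloaded it would have been 12.0 V.)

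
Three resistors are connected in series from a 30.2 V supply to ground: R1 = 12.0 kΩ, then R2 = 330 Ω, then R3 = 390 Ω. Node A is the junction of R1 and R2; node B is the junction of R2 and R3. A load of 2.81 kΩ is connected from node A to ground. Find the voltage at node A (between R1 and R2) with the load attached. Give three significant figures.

Below node A the series string R2+R3 = 720.0 Ω sits in parallel with the 2810 Ω load: 573.1 Ω.
V_A = 30.2 × 573.1/(12000 + 573.1) = 1.38 V.

V ≈ 1.38 V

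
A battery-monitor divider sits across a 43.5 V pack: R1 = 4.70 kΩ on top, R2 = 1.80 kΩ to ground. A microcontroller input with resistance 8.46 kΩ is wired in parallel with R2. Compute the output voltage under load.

V_out ≈ 10.4 V

The load sits in parallel with R2: R2‖R_L = (1.80 × 8.46) / (1.80 + 8.46) = 1.484 kΩ.
V_out = 43.5 × 1.484 / (4.70 + 1.484) = 43.5 × 1.484/6.184 = 10.4 V.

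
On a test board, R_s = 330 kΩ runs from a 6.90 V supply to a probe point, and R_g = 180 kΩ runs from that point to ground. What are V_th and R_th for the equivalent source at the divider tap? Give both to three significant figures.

V_th is the open-circuit tap voltage: 6.90 × 180/(330 + 180) = 2.44 V.
With the supply zeroed, R_s and R_g appear in parallel from the tap: R_th = R_s‖R_g = (330 × 180)/510.0 = 116 kΩ.

V_th = 2.44 V, R_th = 116 kΩ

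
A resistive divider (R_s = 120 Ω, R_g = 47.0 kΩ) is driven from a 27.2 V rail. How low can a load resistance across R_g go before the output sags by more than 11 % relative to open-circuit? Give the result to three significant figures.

Output resistance R_th = R_s‖R_g = (120 × 47000)/47120 = 119.7 Ω.
The fractional drop is R_th/(R_th + R_L); requiring this ≤ 0.110 gives R_L ≥ R_th(1/0.110 − 1) = 119.7 × 8.091 = 968 Ω.

R_L(min) ≈ 968 Ω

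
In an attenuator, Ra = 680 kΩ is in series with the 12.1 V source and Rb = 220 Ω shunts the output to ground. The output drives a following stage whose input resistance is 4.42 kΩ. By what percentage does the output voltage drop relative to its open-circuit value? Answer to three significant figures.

The divider's output (Thévenin) resistance is Ra‖Rb = 219.9 Ω.
Fractional drop under load = R_th/(R_th + R_L) = 219.9 / (219.9 + 4420) = 0.04740.
So the output falls by 4.74 %.

4.74 %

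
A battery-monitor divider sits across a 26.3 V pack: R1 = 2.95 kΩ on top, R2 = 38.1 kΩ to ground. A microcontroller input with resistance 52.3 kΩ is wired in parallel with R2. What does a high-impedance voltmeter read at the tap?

V_out ≈ 23.2 V

The load sits in parallel with R2: R2‖R_L = (38.1 × 52.3) / (38.1 + 52.3) = 22.04 kΩ.
V_out = 26.3 × 22.04 / (2.95 + 22.04) = 26.3 × 22.04/24.99 = 23.2 V.
(Unloaded it would have been 24.4 V.)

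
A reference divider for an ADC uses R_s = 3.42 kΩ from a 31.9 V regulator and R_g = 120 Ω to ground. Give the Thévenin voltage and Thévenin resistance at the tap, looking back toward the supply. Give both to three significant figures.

V_th is the open-circuit tap voltage: 31.9 × 120/(3420 + 120) = 1.08 V.
With the supply zeroed, R_s and R_g appear in parallel from the tap: R_th = R_s‖R_g = (3420 × 120)/3540 = 116 Ω.

V_th = 1.08 V, R_th = 116 Ω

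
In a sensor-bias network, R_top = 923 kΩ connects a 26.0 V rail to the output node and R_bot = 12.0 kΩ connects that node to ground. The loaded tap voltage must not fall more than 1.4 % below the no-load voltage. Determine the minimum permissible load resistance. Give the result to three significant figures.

Output resistance R_th = R_top‖R_bot = (923 × 12.0)/935.0 = 11.85 kΩ.
The fractional drop is R_th/(R_th + R_L); requiring this ≤ 0.0140 gives R_L ≥ R_th(1/0.0140 − 1) = 11.85 × 70.43 = 834 kΩ.

R_L(min) ≈ 834 kΩ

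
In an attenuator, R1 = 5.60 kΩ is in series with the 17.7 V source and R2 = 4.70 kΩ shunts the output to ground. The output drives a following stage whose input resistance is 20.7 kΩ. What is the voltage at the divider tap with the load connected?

The load sits in parallel with R2: R2‖R_L = (4.70 × 20.7) / (4.70 + 20.7) = 3.830 kΩ.
V_out = 17.7 × 3.830 / (5.60 + 3.830) = 17.7 × 3.830/9.430 = 7.19 V.

V_out ≈ 7.19 V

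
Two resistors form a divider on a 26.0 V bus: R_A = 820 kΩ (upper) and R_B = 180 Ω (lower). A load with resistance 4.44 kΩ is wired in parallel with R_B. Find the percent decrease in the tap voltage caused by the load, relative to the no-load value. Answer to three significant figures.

3.90 %

The divider's output (Thévenin) resistance is R_A‖R_B = 180.0 Ω.
Fractional drop under load = R_th/(R_th + R_L) = 180.0 / (180.0 + 4440) = 0.03895.
So the output falls by 3.90 %.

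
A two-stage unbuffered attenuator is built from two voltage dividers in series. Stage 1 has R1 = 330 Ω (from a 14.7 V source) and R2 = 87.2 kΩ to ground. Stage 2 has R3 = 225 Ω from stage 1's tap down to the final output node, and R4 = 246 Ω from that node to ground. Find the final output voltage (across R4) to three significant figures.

V_out ≈ 4.50 V

Stage 2 presents R3+R4 = 471.0 Ω as a load on stage 1's tap.
Stage 1's lower leg becomes R2‖(R3+R4) = 468.5 Ω, so V_mid = 14.7 × 468.5/798.5 = 8.625 V.
Stage 2 is itself unloaded: V_out = V_mid × R4/(R3+R4) = 8.625 × 246/471.0 = 4.50 V.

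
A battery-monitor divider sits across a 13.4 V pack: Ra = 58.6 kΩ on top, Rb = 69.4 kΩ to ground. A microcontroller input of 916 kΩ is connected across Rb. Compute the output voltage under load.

V_out ≈ 7.02 V

The load sits in parallel with Rb: Rb‖R_L = (69.4 × 916) / (69.4 + 916) = 64.51 kΩ.
V_out = 13.4 × 64.51 / (58.6 + 64.51) = 13.4 × 64.51/123.1 = 7.02 V.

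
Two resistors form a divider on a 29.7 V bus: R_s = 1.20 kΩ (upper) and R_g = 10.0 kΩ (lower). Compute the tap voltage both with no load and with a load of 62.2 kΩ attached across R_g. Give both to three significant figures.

Open-circuit: V = 29.7 × 10.0/(1.20 + 10.0) = 26.5 V.
With the load, R_g becomes R_g‖R_L = 8.615 kΩ, so V = 29.7 × 8.615/9.815 = 26.1 V.

Unloaded: 26.5 V; loaded: 26.1 V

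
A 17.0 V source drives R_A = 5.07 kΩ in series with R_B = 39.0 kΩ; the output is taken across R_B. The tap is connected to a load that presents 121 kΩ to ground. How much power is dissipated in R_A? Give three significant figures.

Total resistance from the source is R_A + (R_B‖R_L) = 34.56 kΩ, so I = 17.0/34.56 kΩ = 0.4918 mA.
P = I²·R_A = (0.4918 mA)² × 5.07 kΩ = 1.23 mW.

P ≈ 1.23 mW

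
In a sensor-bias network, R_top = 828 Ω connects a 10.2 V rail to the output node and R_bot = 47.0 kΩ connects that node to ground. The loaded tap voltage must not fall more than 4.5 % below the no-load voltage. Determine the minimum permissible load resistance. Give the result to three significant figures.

Output resistance R_th = R_top‖R_bot = (828 × 47000)/47830 = 813.7 Ω.
The fractional drop is R_th/(R_th + R_L); requiring this ≤ 0.0450 gives R_L ≥ R_th(1/0.0450 − 1) = 813.7 × 21.22 = 17.3 kΩ.

R_L(min) ≈ 17.3 kΩ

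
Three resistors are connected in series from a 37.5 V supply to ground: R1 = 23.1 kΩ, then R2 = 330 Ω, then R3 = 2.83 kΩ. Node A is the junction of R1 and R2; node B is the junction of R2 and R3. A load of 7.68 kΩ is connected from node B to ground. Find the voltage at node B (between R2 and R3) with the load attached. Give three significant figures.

V ≈ 3.04 V

At node B, R3 is in parallel with the load: R3‖R_L = 2068 Ω.
Below node A the resistance is R2 + (R3‖R_L) = 2398 Ω, so V_A = 37.5 × 2398/25500 = 3.527 V.
Then V_B = V_A × (R3‖R_L)/(R2 + R3‖R_L) = 3.527 × 2068/2398 = 3.04 V.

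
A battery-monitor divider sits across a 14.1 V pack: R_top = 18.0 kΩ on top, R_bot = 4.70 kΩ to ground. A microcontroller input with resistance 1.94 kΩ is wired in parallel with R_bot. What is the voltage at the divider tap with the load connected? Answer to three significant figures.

V_out ≈ 0.999 V

The load sits in parallel with R_bot: R_bot‖R_L = (4.70 × 1.94) / (4.70 + 1.94) = 1.373 kΩ.
V_out = 14.1 × 1.373 / (18.0 + 1.373) = 14.1 × 1.373/19.37 = 0.999 V.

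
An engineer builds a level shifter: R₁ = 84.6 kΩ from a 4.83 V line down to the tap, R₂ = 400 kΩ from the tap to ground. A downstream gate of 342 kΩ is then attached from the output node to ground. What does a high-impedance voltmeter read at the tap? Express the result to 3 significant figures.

V_out ≈ 3.31 V

The load sits in parallel with R₂: R₂‖R_L = (400 × 342) / (400 + 342) = 184.4 kΩ.
V_out = 4.83 × 184.4 / (84.6 + 184.4) = 4.83 × 184.4/269.0 = 3.31 V.
(Unloaded it would have been 3.99 V.)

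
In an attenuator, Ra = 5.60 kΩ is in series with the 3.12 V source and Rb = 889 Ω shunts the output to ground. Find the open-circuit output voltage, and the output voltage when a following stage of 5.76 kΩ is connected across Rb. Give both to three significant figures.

Unloaded: 0.427 V; loaded: 0.377 V

Open-circuit: V = 3.12 × 889/(5600 + 889) = 0.427 V.
With the load, Rb becomes Rb‖R_L = 770.1 Ω, so V = 3.12 × 770.1/6370 = 0.377 V.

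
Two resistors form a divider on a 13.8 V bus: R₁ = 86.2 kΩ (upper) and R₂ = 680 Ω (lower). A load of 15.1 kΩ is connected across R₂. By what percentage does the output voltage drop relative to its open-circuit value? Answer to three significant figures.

4.28 %

The divider's output (Thévenin) resistance is R₁‖R₂ = 674.7 Ω.
Fractional drop under load = R_th/(R_th + R_L) = 674.7 / (674.7 + 15100) = 0.04277.
So the output falls by 4.28 %.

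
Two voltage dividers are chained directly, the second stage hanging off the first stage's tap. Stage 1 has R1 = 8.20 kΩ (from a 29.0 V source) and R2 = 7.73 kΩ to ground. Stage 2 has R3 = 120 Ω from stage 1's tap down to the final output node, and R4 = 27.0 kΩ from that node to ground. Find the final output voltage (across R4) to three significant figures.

Stage 2 presents R3+R4 = 27120 Ω as a load on stage 1's tap.
Stage 1's lower leg becomes R2‖(R3+R4) = 6015 Ω, so V_mid = 29.0 × 6015/14220 = 12.27 V.
Stage 2 is itself unloaded: V_out = V_mid × R4/(R3+R4) = 12.27 × 27000/27120 = 12.2 V.

V_out ≈ 12.2 V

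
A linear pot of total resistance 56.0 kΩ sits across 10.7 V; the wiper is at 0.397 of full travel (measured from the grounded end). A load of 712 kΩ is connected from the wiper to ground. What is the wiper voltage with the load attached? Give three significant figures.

The wiper splits the pot into (1−α)R = 33.77 kΩ above and αR = 22.23 kΩ below.
Lower section ‖ load = 21.56 kΩ.
V_wiper = 10.7 × 21.56/(33.77 + 21.56) = 4.17 V.

V ≈ 4.17 V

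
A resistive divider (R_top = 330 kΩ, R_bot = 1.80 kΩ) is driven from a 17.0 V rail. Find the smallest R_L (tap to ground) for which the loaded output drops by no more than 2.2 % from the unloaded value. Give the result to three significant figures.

Output resistance R_th = R_top‖R_bot = (330 × 1.80)/331.8 = 1.790 kΩ.
The fractional drop is R_th/(R_th + R_L); requiring this ≤ 0.0220 gives R_L ≥ R_th(1/0.0220 − 1) = 1.790 × 44.45 = 79.6 kΩ.

R_L(min) ≈ 79.6 kΩ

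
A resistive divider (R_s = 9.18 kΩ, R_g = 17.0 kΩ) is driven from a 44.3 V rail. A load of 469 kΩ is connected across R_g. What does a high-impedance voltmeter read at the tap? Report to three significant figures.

V_out ≈ 28.4 V

The load sits in parallel with R_g: R_g‖R_L = (17.0 × 469) / (17.0 + 469) = 16.41 kΩ.
V_out = 44.3 × 16.41 / (9.18 + 16.41) = 44.3 × 16.41/25.59 = 28.4 V.
(Unloaded it would have been 28.8 V.)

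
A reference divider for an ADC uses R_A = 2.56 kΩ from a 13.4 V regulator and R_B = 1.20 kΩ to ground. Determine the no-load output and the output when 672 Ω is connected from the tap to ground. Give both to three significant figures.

Open-circuit: V = 13.4 × 1200/(2560 + 1200) = 4.28 V.
With the load, R_B becomes R_B‖R_L = 430.8 Ω, so V = 13.4 × 430.8/2991 = 1.93 V.

Unloaded: 4.28 V; loaded: 1.93 V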